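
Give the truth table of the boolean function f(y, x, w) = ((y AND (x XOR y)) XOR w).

y | x | w | Output
------------------
0 | 0 | 0 | 0
0 | 0 | 1 | 1
0 | 1 | 0 | 0
0 | 1 | 1 | 1
1 | 0 | 0 | 1
1 | 0 | 1 | 0
1 | 1 | 0 | 0
1 | 1 | 1 | 1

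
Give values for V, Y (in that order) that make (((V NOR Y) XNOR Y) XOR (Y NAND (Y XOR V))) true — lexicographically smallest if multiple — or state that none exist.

V=0, Y=0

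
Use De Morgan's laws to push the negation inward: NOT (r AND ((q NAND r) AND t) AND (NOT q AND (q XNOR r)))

NOT r OR NOT ((q NAND r) AND t) OR NOT (NOT q AND (q XNOR r))
De Morgan's: NOT(AND of terms) = OR of negations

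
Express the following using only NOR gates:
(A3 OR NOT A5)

((A3 NOR (A5 NOR A5)) NOR (A3 NOR (A5 NOR A5)))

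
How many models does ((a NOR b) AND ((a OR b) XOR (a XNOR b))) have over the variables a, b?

Satisfying assignments: (0,0)
Count: 1 out of 4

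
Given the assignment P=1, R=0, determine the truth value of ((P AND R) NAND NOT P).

Substituting: ((1 AND 0) NAND NOT 1)
= 1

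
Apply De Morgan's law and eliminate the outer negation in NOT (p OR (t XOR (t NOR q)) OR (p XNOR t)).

NOT p AND NOT (t XOR (t NOR q)) AND NOT (p XNOR t)
De Morgan's: NOT(OR of terms) = AND of negations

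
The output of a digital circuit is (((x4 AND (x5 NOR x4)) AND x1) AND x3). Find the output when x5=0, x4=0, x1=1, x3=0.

Substituting: (((0 AND (0 NOR 0)) AND 1) AND 0)
= 0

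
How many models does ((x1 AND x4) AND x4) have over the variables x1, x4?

Satisfying assignments: (1,1)
Count: 1 out of 4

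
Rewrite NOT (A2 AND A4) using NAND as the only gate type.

(((A2 NAND A4) NAND (A2 NAND A4)) NAND ((A2 NAND A4) NAND (A2 NAND A4)))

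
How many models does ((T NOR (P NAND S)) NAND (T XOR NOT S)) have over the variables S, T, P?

Satisfying assignments: (0,0,0), (0,0,1), (0,1,0), (0,1,1), (1,0,0), (1,0,1), (1,1,0), (1,1,1)
Count: 8 out of 8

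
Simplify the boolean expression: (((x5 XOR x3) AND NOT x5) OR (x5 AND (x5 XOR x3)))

By distribution ((E AND v) OR (E AND NOT v) = E):
= (x5 XOR x3)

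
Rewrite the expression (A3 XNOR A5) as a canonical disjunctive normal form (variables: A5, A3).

(NOT A5 AND NOT A3) OR (A5 AND A3)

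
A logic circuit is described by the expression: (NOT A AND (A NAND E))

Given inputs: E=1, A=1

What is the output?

Substituting: (NOT 1 AND (1 NAND 1))
= 0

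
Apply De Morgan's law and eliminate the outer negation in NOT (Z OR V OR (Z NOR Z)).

NOT Z AND NOT V AND NOT (Z NOR Z)
De Morgan's: NOT(OR of terms) = AND of negations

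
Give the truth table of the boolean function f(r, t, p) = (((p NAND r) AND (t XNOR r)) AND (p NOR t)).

r | t | p | Output
------------------
0 | 0 | 0 | 1
0 | 0 | 1 | 0
0 | 1 | 0 | 0
0 | 1 | 1 | 0
1 | 0 | 0 | 0
1 | 0 | 1 | 0
1 | 1 | 0 | 0
1 | 1 | 1 | 0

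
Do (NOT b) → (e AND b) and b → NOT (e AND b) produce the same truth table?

No, Inverse is not equivalent to original (counterexample: b=0, e=0)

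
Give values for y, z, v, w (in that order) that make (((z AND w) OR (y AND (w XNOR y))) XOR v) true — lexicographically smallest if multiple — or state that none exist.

y=0, z=0, v=1, w=0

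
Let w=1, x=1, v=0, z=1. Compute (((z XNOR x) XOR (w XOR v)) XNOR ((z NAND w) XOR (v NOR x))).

Substituting: (((1 XNOR 1) XOR (1 XOR 0)) XNOR ((1 NAND 1) XOR (0 NOR 1)))
= 1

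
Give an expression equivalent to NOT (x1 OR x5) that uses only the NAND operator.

(((x1 NAND x1) NAND (x5 NAND x5)) NAND ((x1 NAND x1) NAND (x5 NAND x5)))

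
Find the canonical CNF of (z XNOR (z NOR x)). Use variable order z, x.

(z OR x) AND (NOT z OR x) AND (NOT z OR NOT x)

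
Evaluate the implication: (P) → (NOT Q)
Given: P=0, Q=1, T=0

Antecedent (P) = 0; consequent (NOT Q) = 0.
0 → 0 = 1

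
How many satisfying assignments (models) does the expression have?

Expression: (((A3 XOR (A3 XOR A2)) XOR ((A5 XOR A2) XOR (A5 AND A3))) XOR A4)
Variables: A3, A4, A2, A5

Satisfying assignments: (0,0,0,1), (0,0,1,1), (0,1,0,0), (0,1,1,0), (1,1,0,0), (1,1,0,1), (1,1,1,0), (1,1,1,1)
Count: 8 out of 16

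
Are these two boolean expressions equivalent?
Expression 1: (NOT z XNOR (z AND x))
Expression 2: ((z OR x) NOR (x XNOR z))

No. Counterexample: with x=0, z=1, Expression 1 = 1 but Expression 2 = 0.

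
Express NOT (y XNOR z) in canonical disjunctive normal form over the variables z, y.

(NOT z AND y) OR (z AND NOT y)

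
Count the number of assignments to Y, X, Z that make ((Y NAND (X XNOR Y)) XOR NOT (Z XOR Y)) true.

Satisfying assignments: (0,0,1), (0,1,1), (1,0,0), (1,1,1)
Count: 4 out of 8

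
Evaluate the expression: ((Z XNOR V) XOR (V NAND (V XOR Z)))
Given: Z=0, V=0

Substituting: ((0 XNOR 0) XOR (0 NAND (0 XOR 0)))
= 0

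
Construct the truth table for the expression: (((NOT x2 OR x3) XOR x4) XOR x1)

x4 | x3 | x1 | x2 | Output
--------------------------
0 | 0 | 0 | 0 | 1
0 | 0 | 0 | 1 | 0
0 | 0 | 1 | 0 | 0
0 | 0 | 1 | 1 | 1
0 | 1 | 0 | 0 | 1
0 | 1 | 0 | 1 | 1
0 | 1 | 1 | 0 | 0
0 | 1 | 1 | 1 | 0
1 | 0 | 0 | 0 | 0
1 | 0 | 0 | 1 | 1
1 | 0 | 1 | 0 | 1
1 | 0 | 1 | 1 | 0
1 | 1 | 0 | 0 | 0
1 | 1 | 0 | 1 | 0
1 | 1 | 1 | 0 | 1
1 | 1 | 1 | 1 | 1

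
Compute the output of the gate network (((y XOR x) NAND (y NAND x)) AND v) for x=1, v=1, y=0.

Substituting: (((0 XOR 1) NAND (0 NAND 1)) AND 1)
= 0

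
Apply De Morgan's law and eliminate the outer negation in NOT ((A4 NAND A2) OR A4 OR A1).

NOT (A4 NAND A2) AND NOT A4 AND NOT A1
De Morgan's: NOT(OR of terms) = AND of negations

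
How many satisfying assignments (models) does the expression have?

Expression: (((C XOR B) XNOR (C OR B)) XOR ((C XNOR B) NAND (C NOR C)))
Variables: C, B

Satisfying assignments: (0,0), (1,1)
Count: 2 out of 4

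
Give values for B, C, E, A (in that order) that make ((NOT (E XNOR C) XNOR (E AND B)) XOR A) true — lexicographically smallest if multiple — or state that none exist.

B=0, C=0, E=0, A=0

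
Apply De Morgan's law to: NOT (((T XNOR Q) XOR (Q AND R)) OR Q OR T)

NOT ((T XNOR Q) XOR (Q AND R)) AND NOT Q AND NOT T
De Morgan's: NOT(OR of terms) = AND of negations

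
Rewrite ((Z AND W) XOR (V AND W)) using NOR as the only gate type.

((((((Z NOR Z) NOR (W NOR W)) NOR ((V NOR V) NOR (W NOR W))) NOR (((Z NOR Z) NOR (W NOR W)) NOR ((V NOR V) NOR (W NOR W)))) NOR ((((Z NOR Z) NOR (W NOR W)) NOR ((V NOR V) NOR (W NOR W))) NOR (((Z NOR Z) NOR (W NOR W)) NOR ((V NOR V) NOR (W NOR W))))) NOR ((((((Z NOR Z) NOR (W NOR W)) NOR ((Z NOR Z) NOR (W NOR W))) NOR (((V NOR V) NOR (W NOR W)) NOR ((V NOR V) NOR (W NOR W)))) NOR ((((Z NOR Z) NOR (W NOR W)) NOR ((Z NOR Z) NOR (W NOR W))) NOR (((V NOR V) NOR (W NOR W)) NOR ((V NOR V) NOR (W NOR W))))) NOR (((((Z NOR Z) NOR (W NOR W)) NOR ((Z NOR Z) NOR (W NOR W))) NOR (((V NOR V) NOR (W NOR W)) NOR ((V NOR V) NOR (W NOR W)))) NOR ((((Z NOR Z) NOR (W NOR W)) NOR ((Z NOR Z) NOR (W NOR W))) NOR (((V NOR V) NOR (W NOR W)) NOR ((V NOR V) NOR (W NOR W)))))))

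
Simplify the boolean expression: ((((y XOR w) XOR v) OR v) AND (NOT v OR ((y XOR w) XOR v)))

By distribution ((E OR v) AND (E OR NOT v) = E):
= ((y XOR w) XOR v)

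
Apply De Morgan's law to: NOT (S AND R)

NOT S OR NOT R
De Morgan's: NOT(AND of terms) = OR of negations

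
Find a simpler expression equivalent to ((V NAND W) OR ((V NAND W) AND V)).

By absorption (E OR (E AND v) = E):
= (V NAND W)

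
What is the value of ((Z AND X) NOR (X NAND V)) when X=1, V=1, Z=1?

Substituting: ((1 AND 1) NOR (1 NAND 1))
= 0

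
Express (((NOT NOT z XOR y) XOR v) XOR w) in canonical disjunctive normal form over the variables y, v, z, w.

(NOT y AND NOT v AND NOT z AND w) OR (NOT y AND NOT v AND z AND NOT w) OR (NOT y AND v AND NOT z AND NOT w) OR (NOT y AND v AND z AND w) OR (y AND NOT v AND NOT z AND NOT w) OR (y AND NOT v AND z AND w) OR (y AND v AND NOT z AND w) OR (y AND v AND z AND NOT w)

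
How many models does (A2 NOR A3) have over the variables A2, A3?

Satisfying assignments: (0,0)
Count: 1 out of 4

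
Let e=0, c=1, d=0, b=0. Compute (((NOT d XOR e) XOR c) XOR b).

Substituting: (((NOT 0 XOR 0) XOR 1) XOR 0)
= 0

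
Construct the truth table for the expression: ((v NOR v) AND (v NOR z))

z | v | Output
--------------
0 | 0 | 1
0 | 1 | 0
1 | 0 | 0
1 | 1 | 0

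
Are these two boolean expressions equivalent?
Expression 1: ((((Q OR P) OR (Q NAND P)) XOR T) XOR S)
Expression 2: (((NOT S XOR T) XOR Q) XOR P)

No. Counterexample: with T=0, Q=0, P=1, S=0, Expression 1 = 1 but Expression 2 = 0.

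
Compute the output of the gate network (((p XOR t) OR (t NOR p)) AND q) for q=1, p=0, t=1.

Substituting: (((0 XOR 1) OR (1 NOR 0)) AND 1)
= 1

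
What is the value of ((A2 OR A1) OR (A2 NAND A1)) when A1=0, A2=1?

Substituting: ((1 OR 0) OR (1 NAND 0))
= 1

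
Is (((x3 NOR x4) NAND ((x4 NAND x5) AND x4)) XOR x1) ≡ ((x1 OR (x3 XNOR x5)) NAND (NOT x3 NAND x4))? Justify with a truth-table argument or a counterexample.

No. Counterexample: with x4=0, x1=0, x3=0, x5=0, Expression 1 = 1 but Expression 2 = 0.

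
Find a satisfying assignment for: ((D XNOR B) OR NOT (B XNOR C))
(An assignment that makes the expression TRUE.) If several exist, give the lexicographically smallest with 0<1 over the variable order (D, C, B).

D=0, C=0, B=0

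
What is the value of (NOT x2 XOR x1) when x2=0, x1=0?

Substituting: (NOT 0 XOR 0)
= 1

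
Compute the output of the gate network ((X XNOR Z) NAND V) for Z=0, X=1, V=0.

Substituting: ((1 XNOR 0) NAND 0)
= 1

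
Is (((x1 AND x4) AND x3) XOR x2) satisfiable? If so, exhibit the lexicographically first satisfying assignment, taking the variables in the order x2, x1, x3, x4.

x2=0, x1=1, x3=1, x4=1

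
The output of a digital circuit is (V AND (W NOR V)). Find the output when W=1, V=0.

Substituting: (0 AND (1 NOR 0))
= 0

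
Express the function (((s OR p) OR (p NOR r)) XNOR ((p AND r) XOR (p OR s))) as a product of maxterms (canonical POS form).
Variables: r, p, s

ΠM(0, 6, 7) = (r OR p OR s) AND (NOT r OR NOT p OR s) AND (NOT r OR NOT p OR NOT s)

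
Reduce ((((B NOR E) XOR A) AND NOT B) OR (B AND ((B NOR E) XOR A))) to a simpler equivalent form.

By distribution ((E AND v) OR (E AND NOT v) = E):
= ((B NOR E) XOR A)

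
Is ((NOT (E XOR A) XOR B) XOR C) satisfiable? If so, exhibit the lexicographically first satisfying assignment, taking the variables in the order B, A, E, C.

B=0, A=0, E=0, C=0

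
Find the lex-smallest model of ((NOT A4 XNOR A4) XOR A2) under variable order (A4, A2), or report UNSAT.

A4=0, A2=1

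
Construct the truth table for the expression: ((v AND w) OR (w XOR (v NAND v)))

v | w | Output
--------------
0 | 0 | 1
0 | 1 | 0
1 | 0 | 0
1 | 1 | 1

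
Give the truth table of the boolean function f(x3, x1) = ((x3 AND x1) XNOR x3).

x3 | x1 | Output
----------------
0 | 0 | 1
0 | 1 | 1
1 | 0 | 0
1 | 1 | 1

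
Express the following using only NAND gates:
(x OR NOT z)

((x NAND x) NAND ((z NAND z) NAND (z NAND z)))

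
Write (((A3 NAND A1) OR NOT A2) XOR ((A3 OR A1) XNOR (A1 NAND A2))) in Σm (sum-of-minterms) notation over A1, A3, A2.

Σm(0, 1, 5) = (NOT A1 AND NOT A3 AND NOT A2) OR (NOT A1 AND NOT A3 AND A2) OR (A1 AND NOT A3 AND A2)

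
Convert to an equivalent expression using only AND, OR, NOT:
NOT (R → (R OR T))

R AND NOT (R OR T)
(Negated implication: NOT(A → B) = A AND NOT B)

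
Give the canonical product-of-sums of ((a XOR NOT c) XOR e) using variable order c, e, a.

ΠM(1, 2, 4, 7) = (c OR e OR NOT a) AND (c OR NOT e OR a) AND (NOT c OR e OR a) AND (NOT c OR NOT e OR NOT a)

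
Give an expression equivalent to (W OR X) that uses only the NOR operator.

((W NOR X) NOR (W NOR X))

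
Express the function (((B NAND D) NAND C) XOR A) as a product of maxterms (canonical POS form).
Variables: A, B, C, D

ΠM(2, 3, 6, 8, 9, 12, 13, 15) = (A OR B OR NOT C OR D) AND (A OR B OR NOT C OR NOT D) AND (A OR NOT B OR NOT C OR D) AND (NOT A OR B OR C OR D) AND (NOT A OR B OR C OR NOT D) AND (NOT A OR NOT B OR C OR D) AND (NOT A OR NOT B OR C OR NOT D) AND (NOT A OR NOT B OR NOT C OR NOT D)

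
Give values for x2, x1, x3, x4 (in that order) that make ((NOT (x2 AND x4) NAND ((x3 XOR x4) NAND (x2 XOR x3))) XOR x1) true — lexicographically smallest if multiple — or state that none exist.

x2=0, x1=0, x3=1, x4=0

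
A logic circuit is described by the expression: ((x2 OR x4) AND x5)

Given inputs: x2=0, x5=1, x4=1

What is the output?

Substituting: ((0 OR 1) AND 1)
= 1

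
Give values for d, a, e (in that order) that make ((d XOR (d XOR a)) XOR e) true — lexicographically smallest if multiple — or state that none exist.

d=0, a=0, e=1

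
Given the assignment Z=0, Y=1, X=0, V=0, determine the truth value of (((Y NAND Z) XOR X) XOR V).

Substituting: (((1 NAND 0) XOR 0) XOR 0)
= 1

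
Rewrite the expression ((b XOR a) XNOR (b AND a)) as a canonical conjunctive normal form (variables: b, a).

(b OR NOT a) AND (NOT b OR a) AND (NOT b OR NOT a)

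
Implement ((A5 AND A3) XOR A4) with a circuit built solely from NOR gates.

((((((A5 NOR A5) NOR (A3 NOR A3)) NOR A4) NOR (((A5 NOR A5) NOR (A3 NOR A3)) NOR A4)) NOR ((((A5 NOR A5) NOR (A3 NOR A3)) NOR A4) NOR (((A5 NOR A5) NOR (A3 NOR A3)) NOR A4))) NOR ((((((A5 NOR A5) NOR (A3 NOR A3)) NOR ((A5 NOR A5) NOR (A3 NOR A3))) NOR (A4 NOR A4)) NOR ((((A5 NOR A5) NOR (A3 NOR A3)) NOR ((A5 NOR A5) NOR (A3 NOR A3))) NOR (A4 NOR A4))) NOR (((((A5 NOR A5) NOR (A3 NOR A3)) NOR ((A5 NOR A5) NOR (A3 NOR A3))) NOR (A4 NOR A4)) NOR ((((A5 NOR A5) NOR (A3 NOR A3)) NOR ((A5 NOR A5) NOR (A3 NOR A3))) NOR (A4 NOR A4)))))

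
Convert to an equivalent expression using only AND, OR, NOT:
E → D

NOT E OR D
(Implication elimination: A → B = NOT A OR B)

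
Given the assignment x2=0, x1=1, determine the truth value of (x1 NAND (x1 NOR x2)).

Substituting: (1 NAND (1 NOR 0))
= 1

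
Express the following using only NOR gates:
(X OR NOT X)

((X NOR (X NOR X)) NOR (X NOR (X NOR X)))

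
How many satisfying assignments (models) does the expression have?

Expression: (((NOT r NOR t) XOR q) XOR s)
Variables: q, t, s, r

Satisfying assignments: (0,0,0,1), (0,0,1,0), (0,1,1,0), (0,1,1,1), (1,0,0,0), (1,0,1,1), (1,1,0,0), (1,1,0,1)
Count: 8 out of 16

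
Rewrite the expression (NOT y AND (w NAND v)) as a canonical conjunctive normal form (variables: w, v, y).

(w OR v OR NOT y) AND (w OR NOT v OR NOT y) AND (NOT w OR v OR NOT y) AND (NOT w OR NOT v OR y) AND (NOT w OR NOT v OR NOT y)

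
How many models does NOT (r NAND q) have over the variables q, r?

Satisfying assignments: (1,1)
Count: 1 out of 4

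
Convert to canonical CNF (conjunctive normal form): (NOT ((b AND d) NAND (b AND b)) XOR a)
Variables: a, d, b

(a OR d OR b) AND (a OR d OR NOT b) AND (a OR NOT d OR b) AND (NOT a OR NOT d OR NOT b)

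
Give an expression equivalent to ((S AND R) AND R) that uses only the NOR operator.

((((S NOR S) NOR (R NOR R)) NOR ((S NOR S) NOR (R NOR R))) NOR (R NOR R))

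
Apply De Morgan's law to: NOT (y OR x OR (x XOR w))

NOT y AND NOT x AND NOT (x XOR w)
De Morgan's: NOT(OR of terms) = AND of negations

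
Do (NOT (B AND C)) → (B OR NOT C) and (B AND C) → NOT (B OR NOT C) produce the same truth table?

No, Inverse is not equivalent to original (counterexample: B=0, C=1)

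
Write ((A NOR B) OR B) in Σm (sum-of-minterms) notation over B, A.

Σm(0, 2, 3) = (NOT B AND NOT A) OR (B AND NOT A) OR (B AND A)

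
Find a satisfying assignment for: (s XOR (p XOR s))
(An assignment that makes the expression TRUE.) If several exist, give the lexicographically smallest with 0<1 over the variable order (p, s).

p=1, s=0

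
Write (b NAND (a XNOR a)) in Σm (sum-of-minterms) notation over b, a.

Σm(0, 1) = (NOT b AND NOT a) OR (NOT b AND a)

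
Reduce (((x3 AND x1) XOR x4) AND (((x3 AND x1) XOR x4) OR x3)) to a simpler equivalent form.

By absorption (E AND (E OR v) = E):
= ((x3 AND x1) XOR x4)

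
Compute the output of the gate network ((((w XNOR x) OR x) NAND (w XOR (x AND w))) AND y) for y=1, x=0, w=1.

Substituting: ((((1 XNOR 0) OR 0) NAND (1 XOR (0 AND 1))) AND 1)
= 1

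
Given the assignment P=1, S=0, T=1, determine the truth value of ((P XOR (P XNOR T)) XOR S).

Substituting: ((1 XOR (1 XNOR 1)) XOR 0)
= 0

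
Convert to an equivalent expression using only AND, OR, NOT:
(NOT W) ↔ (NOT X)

((NOT W) AND (NOT X)) OR (W AND X)
(Biconditional = both true or both false)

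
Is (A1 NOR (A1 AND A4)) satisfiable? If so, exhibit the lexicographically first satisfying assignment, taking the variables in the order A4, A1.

A4=0, A1=0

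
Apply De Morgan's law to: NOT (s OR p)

NOT s AND NOT p
De Morgan's: NOT(OR of terms) = AND of negations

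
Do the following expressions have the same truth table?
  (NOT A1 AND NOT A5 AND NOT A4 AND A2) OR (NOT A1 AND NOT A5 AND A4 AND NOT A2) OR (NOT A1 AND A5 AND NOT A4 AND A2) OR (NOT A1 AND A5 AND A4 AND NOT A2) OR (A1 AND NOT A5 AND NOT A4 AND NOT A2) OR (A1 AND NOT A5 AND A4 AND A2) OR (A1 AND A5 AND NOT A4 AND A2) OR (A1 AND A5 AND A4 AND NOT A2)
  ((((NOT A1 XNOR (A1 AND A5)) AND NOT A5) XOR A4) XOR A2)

Yes, they are equivalent — the two output columns agree on all 16 assignments:
A1 | A5 | A4 | A2 | Expression 1 | Expression 2
-----------------------------------------------
0 | 0 | 0 | 0 | 0 | 0
0 | 0 | 0 | 1 | 1 | 1
0 | 0 | 1 | 0 | 1 | 1
0 | 0 | 1 | 1 | 0 | 0
0 | 1 | 0 | 0 | 0 | 0
0 | 1 | 0 | 1 | 1 | 1
0 | 1 | 1 | 0 | 1 | 1
0 | 1 | 1 | 1 | 0 | 0
1 | 0 | 0 | 0 | 1 | 1
1 | 0 | 0 | 1 | 0 | 0
1 | 0 | 1 | 0 | 0 | 0
1 | 0 | 1 | 1 | 1 | 1
1 | 1 | 0 | 0 | 0 | 0
1 | 1 | 0 | 1 | 1 | 1
1 | 1 | 1 | 0 | 1 | 1
1 | 1 | 1 | 1 | 0 | 0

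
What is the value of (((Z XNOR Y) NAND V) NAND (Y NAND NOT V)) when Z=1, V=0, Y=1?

Substituting: (((1 XNOR 1) NAND 0) NAND (1 NAND NOT 0))
= 1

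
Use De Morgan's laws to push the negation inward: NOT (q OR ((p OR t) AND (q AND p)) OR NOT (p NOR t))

NOT q AND NOT ((p OR t) AND (q AND p)) AND (p NOR t)
De Morgan's: NOT(OR of terms) = AND of negations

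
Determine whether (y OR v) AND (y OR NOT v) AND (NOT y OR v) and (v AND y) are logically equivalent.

Yes, they are equivalent — the two output columns agree on all 4 assignments:
y | v | Expression 1 | Expression 2
-----------------------------------
0 | 0 | 0 | 0
0 | 1 | 0 | 0
1 | 0 | 0 | 0
1 | 1 | 1 | 1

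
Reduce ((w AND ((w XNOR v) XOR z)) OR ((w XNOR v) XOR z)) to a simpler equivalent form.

By absorption (E OR (E AND v) = E):
= ((w XNOR v) XOR z)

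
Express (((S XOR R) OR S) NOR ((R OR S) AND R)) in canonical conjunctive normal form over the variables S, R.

(S OR NOT R) AND (NOT S OR R) AND (NOT S OR NOT R)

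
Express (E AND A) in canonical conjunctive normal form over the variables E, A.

(E OR A) AND (E OR NOT A) AND (NOT E OR A)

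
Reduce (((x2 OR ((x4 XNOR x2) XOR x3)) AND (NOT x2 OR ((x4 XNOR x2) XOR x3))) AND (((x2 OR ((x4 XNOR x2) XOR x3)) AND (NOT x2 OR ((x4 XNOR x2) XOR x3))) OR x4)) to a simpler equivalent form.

By absorption (E AND (E OR v) = E) then distribution ((E OR v) AND (E OR NOT v) = E):
= ((x4 XNOR x2) XOR x3)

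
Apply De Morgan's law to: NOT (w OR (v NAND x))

NOT w AND NOT (v NAND x)
De Morgan's: NOT(OR of terms) = AND of negations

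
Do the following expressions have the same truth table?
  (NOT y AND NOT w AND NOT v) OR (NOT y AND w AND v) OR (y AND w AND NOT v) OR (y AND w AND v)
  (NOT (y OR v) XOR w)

Yes, they are equivalent — the two output columns agree on all 8 assignments:
y | w | v | Expression 1 | Expression 2
---------------------------------------
0 | 0 | 0 | 1 | 1
0 | 0 | 1 | 0 | 0
0 | 1 | 0 | 0 | 0
0 | 1 | 1 | 1 | 1
1 | 0 | 0 | 0 | 0
1 | 0 | 1 | 0 | 0
1 | 1 | 0 | 1 | 1
1 | 1 | 1 | 1 | 1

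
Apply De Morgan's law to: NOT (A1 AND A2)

NOT A1 OR NOT A2
De Morgan's: NOT(AND of terms) = OR of negations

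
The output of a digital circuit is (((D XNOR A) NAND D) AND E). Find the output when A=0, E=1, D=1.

Substituting: (((1 XNOR 0) NAND 1) AND 1)
= 1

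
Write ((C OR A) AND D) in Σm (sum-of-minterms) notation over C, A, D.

Σm(3, 5, 7) = (NOT C AND A AND D) OR (C AND NOT A AND D) OR (C AND A AND D)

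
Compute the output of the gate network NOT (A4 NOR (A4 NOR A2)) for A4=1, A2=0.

Substituting: NOT (1 NOR (1 NOR 0))
= 1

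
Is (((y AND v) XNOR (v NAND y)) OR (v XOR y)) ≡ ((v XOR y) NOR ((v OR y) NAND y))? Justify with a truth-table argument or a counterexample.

No. Counterexample: with v=0, y=1, Expression 1 = 1 but Expression 2 = 0.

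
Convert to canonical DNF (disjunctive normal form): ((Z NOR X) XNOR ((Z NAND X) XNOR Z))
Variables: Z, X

(NOT Z AND X) OR (Z AND X)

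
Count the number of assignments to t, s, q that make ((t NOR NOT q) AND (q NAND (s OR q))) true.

No assignment satisfies the expression.
Count: 0 out of 8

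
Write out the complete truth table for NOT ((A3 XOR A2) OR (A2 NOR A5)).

A2 | A5 | A3 | Output
---------------------
0 | 0 | 0 | 0
0 | 0 | 1 | 0
0 | 1 | 0 | 1
0 | 1 | 1 | 0
1 | 0 | 0 | 0
1 | 0 | 1 | 1
1 | 1 | 0 | 0
1 | 1 | 1 | 1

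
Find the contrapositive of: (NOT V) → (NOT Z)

Contrapositive: Z → V
Note: A statement and its contrapositive are logically equivalent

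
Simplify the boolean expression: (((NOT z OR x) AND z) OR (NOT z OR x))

By absorption (E OR (E AND v) = E):
= (NOT z OR x)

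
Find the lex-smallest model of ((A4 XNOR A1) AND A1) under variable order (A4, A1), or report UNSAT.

A4=1, A1=1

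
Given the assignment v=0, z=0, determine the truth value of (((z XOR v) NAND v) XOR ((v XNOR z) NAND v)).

Substituting: (((0 XOR 0) NAND 0) XOR ((0 XNOR 0) NAND 0))
= 0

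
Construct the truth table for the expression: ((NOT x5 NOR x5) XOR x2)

x5 | x2 | Output
----------------
0 | 0 | 0
0 | 1 | 1
1 | 0 | 0
1 | 1 | 1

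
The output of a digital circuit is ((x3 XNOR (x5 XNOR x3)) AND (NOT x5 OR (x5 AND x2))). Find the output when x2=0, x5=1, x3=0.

Substituting: ((0 XNOR (1 XNOR 0)) AND (NOT 1 OR (1 AND 0)))
= 0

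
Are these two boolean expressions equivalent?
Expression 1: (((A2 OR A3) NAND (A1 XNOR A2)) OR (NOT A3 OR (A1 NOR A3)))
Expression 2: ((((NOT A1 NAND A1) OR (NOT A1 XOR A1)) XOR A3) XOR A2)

No. Counterexample: with A3=0, A2=1, A1=0, Expression 1 = 1 but Expression 2 = 0.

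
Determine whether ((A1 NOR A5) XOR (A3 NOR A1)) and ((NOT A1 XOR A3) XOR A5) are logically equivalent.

No. Counterexample: with A3=0, A1=0, A5=0, Expression 1 = 0 but Expression 2 = 1.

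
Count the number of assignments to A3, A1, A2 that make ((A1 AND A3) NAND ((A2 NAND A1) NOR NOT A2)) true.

Satisfying assignments: (0,0,0), (0,0,1), (0,1,0), (0,1,1), (1,0,0), (1,0,1), (1,1,0)
Count: 7 out of 8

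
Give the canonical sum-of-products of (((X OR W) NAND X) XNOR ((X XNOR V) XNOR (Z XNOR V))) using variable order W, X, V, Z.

Σm(0, 2, 4, 6, 8, 10, 12, 14) = (NOT W AND NOT X AND NOT V AND NOT Z) OR (NOT W AND NOT X AND V AND NOT Z) OR (NOT W AND X AND NOT V AND NOT Z) OR (NOT W AND X AND V AND NOT Z) OR (W AND NOT X AND NOT V AND NOT Z) OR (W AND NOT X AND V AND NOT Z) OR (W AND X AND NOT V AND NOT Z) OR (W AND X AND V AND NOT Z)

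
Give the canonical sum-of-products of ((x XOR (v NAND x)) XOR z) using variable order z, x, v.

Σm(0, 1, 3, 6) = (NOT z AND NOT x AND NOT v) OR (NOT z AND NOT x AND v) OR (NOT z AND x AND v) OR (z AND x AND NOT v)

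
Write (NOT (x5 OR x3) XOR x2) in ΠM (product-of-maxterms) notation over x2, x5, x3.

ΠM(1, 2, 3, 4) = (x2 OR x5 OR NOT x3) AND (x2 OR NOT x5 OR x3) AND (x2 OR NOT x5 OR NOT x3) AND (NOT x2 OR x5 OR x3)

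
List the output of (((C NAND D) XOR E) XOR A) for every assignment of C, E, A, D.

C | E | A | D | Output
----------------------
0 | 0 | 0 | 0 | 1
0 | 0 | 0 | 1 | 1
0 | 0 | 1 | 0 | 0
0 | 0 | 1 | 1 | 0
0 | 1 | 0 | 0 | 0
0 | 1 | 0 | 1 | 0
0 | 1 | 1 | 0 | 1
0 | 1 | 1 | 1 | 1
1 | 0 | 0 | 0 | 1
1 | 0 | 0 | 1 | 0
1 | 0 | 1 | 0 | 0
1 | 0 | 1 | 1 | 1
1 | 1 | 0 | 0 | 0
1 | 1 | 0 | 1 | 1
1 | 1 | 1 | 0 | 1
1 | 1 | 1 | 1 | 0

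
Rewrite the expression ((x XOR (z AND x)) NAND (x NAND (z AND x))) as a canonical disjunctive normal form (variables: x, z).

(NOT x AND NOT z) OR (NOT x AND z) OR (x AND z)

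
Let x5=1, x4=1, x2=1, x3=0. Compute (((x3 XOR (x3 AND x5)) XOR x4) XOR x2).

Substituting: (((0 XOR (0 AND 1)) XOR 1) XOR 1)
= 0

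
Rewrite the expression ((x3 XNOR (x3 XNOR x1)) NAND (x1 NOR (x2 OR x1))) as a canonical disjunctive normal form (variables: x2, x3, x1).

(NOT x2 AND NOT x3 AND NOT x1) OR (NOT x2 AND NOT x3 AND x1) OR (NOT x2 AND x3 AND NOT x1) OR (NOT x2 AND x3 AND x1) OR (x2 AND NOT x3 AND NOT x1) OR (x2 AND NOT x3 AND x1) OR (x2 AND x3 AND NOT x1) OR (x2 AND x3 AND x1)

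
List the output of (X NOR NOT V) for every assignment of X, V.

X | V | Output
--------------
0 | 0 | 0
0 | 1 | 1
1 | 0 | 0
1 | 1 | 0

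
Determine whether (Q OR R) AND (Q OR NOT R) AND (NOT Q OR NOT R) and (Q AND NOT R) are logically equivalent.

Yes, they are equivalent — the two output columns agree on all 4 assignments:
Q | R | Expression 1 | Expression 2
-----------------------------------
0 | 0 | 0 | 0
0 | 1 | 0 | 0
1 | 0 | 1 | 1
1 | 1 | 0 | 0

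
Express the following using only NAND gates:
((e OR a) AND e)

((((e NAND e) NAND (a NAND a)) NAND e) NAND (((e NAND e) NAND (a NAND a)) NAND e))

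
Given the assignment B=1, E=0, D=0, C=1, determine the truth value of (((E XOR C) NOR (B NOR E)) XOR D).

Substituting: (((0 XOR 1) NOR (1 NOR 0)) XOR 0)
= 0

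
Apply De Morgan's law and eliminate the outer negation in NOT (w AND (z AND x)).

NOT w OR NOT (z AND x)
De Morgan's: NOT(AND of terms) = OR of negations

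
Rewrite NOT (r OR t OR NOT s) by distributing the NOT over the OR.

NOT r AND NOT t AND s
De Morgan's: NOT(OR of terms) = AND of negations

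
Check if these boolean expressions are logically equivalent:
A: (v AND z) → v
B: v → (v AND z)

No, Converse is not equivalent to original (counterexample: z=0, v=1)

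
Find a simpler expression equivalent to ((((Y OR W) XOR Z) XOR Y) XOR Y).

By XOR self-cancellation ((E XOR v) XOR v = E):
= ((Y OR W) XOR Z)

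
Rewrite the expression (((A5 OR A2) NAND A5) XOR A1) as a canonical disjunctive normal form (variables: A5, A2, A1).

(NOT A5 AND NOT A2 AND NOT A1) OR (NOT A5 AND A2 AND NOT A1) OR (A5 AND NOT A2 AND A1) OR (A5 AND A2 AND A1)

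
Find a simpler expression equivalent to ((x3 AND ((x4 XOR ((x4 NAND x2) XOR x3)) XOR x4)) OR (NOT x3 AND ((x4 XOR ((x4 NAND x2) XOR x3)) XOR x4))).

By distribution ((E AND v) OR (E AND NOT v) = E) then XOR self-cancellation ((E XOR v) XOR v = E):
= ((x4 NAND x2) XOR x3)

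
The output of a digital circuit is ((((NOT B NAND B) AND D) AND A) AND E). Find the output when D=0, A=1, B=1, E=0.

Substituting: ((((NOT 1 NAND 1) AND 0) AND 1) AND 0)
= 0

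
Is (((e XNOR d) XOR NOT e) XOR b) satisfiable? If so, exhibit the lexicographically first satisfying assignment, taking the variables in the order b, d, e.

b=0, d=1, e=0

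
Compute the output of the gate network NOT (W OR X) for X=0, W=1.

Substituting: NOT (1 OR 0)
= 0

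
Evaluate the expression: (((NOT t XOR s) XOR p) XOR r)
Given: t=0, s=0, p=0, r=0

Substituting: (((NOT 0 XOR 0) XOR 0) XOR 0)
= 1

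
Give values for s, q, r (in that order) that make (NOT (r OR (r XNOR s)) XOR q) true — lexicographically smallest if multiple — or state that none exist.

s=0, q=1, r=0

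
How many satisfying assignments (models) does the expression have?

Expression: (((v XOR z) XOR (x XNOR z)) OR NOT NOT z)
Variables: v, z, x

Satisfying assignments: (0,0,0), (0,1,0), (0,1,1), (1,0,1), (1,1,0), (1,1,1)
Count: 6 out of 8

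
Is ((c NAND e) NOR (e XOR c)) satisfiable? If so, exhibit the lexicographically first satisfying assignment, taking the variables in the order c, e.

c=1, e=1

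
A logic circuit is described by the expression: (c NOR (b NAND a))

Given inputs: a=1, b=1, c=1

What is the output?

Substituting: (1 NOR (1 NAND 1))
= 0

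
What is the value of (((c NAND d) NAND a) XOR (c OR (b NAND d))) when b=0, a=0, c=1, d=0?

Substituting: (((1 NAND 0) NAND 0) XOR (1 OR (0 NAND 0)))
= 0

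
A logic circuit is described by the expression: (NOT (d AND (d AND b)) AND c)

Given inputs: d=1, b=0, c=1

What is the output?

Substituting: (NOT (1 AND (1 AND 0)) AND 1)
= 1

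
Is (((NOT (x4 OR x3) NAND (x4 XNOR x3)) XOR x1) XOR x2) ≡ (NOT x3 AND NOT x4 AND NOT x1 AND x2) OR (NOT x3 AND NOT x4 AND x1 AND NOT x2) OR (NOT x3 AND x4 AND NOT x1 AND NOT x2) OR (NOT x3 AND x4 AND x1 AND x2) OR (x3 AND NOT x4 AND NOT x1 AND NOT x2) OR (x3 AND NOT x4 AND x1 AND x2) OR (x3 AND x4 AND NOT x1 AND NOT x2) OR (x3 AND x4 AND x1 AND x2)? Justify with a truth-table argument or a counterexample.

Yes, they are equivalent — the two output columns agree on all 16 assignments:
x3 | x4 | x1 | x2 | Expression 1 | Expression 2
-----------------------------------------------
0 | 0 | 0 | 0 | 0 | 0
0 | 0 | 0 | 1 | 1 | 1
0 | 0 | 1 | 0 | 1 | 1
0 | 0 | 1 | 1 | 0 | 0
0 | 1 | 0 | 0 | 1 | 1
0 | 1 | 0 | 1 | 0 | 0
0 | 1 | 1 | 0 | 0 | 0
0 | 1 | 1 | 1 | 1 | 1
1 | 0 | 0 | 0 | 1 | 1
1 | 0 | 0 | 1 | 0 | 0
1 | 0 | 1 | 0 | 0 | 0
1 | 0 | 1 | 1 | 1 | 1
1 | 1 | 0 | 0 | 1 | 1
1 | 1 | 0 | 1 | 0 | 0
1 | 1 | 1 | 0 | 0 | 0
1 | 1 | 1 | 1 | 1 | 1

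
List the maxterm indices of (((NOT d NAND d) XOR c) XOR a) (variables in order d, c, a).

ΠM(1, 2, 5, 6) = (d OR c OR NOT a) AND (d OR NOT c OR a) AND (NOT d OR c OR NOT a) AND (NOT d OR NOT c OR a)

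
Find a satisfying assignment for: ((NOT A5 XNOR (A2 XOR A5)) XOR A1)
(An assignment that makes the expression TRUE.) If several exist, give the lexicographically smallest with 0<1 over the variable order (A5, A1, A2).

A5=0, A1=0, A2=1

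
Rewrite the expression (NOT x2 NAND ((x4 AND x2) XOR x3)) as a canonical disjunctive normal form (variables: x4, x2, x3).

(NOT x4 AND NOT x2 AND NOT x3) OR (NOT x4 AND x2 AND NOT x3) OR (NOT x4 AND x2 AND x3) OR (x4 AND NOT x2 AND NOT x3) OR (x4 AND x2 AND NOT x3) OR (x4 AND x2 AND x3)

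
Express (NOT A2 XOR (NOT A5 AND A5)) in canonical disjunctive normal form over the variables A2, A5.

(NOT A2 AND NOT A5) OR (NOT A2 AND A5)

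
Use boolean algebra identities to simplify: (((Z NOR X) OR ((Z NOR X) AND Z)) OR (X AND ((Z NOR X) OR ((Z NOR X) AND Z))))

By absorption (E OR (E AND v) = E) then absorption (E OR (E AND v) = E):
= (Z NOR X)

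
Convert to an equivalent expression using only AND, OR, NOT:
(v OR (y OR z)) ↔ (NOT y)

((v OR (y OR z)) AND (NOT y)) OR (NOT (v OR (y OR z)) AND y)
(Biconditional = both true or both false)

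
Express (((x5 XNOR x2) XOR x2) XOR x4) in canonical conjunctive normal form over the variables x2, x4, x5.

(x2 OR x4 OR NOT x5) AND (x2 OR NOT x4 OR x5) AND (NOT x2 OR x4 OR NOT x5) AND (NOT x2 OR NOT x4 OR x5)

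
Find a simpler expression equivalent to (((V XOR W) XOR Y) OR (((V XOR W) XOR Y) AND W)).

By absorption (E OR (E AND v) = E):
= ((V XOR W) XOR Y)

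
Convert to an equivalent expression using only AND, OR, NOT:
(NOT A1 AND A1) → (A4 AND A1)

NOT (NOT A1 AND A1) OR (A4 AND A1)
(Implication elimination: A → B = NOT A OR B)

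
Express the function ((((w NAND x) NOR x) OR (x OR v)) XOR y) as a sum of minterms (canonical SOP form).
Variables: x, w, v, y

Σm(1, 2, 5, 6, 8, 10, 12, 14) = (NOT x AND NOT w AND NOT v AND y) OR (NOT x AND NOT w AND v AND NOT y) OR (NOT x AND w AND NOT v AND y) OR (NOT x AND w AND v AND NOT y) OR (x AND NOT w AND NOT v AND NOT y) OR (x AND NOT w AND v AND NOT y) OR (x AND w AND NOT v AND NOT y) OR (x AND w AND v AND NOT y)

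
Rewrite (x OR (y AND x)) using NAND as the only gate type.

((x NAND x) NAND (((y NAND x) NAND (y NAND x)) NAND ((y NAND x) NAND (y NAND x))))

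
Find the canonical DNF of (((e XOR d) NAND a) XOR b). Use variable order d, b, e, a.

(NOT d AND NOT b AND NOT e AND NOT a) OR (NOT d AND NOT b AND NOT e AND a) OR (NOT d AND NOT b AND e AND NOT a) OR (NOT d AND b AND e AND a) OR (d AND NOT b AND NOT e AND NOT a) OR (d AND NOT b AND e AND NOT a) OR (d AND NOT b AND e AND a) OR (d AND b AND NOT e AND a)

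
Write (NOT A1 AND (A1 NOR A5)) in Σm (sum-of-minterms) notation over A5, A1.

Σm(0) = (NOT A5 AND NOT A1)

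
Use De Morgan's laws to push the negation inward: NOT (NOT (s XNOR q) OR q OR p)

(s XNOR q) AND NOT q AND NOT p
De Morgan's: NOT(OR of terms) = AND of negations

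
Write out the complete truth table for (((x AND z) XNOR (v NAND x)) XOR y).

x | z | v | y | Output
----------------------
0 | 0 | 0 | 0 | 0
0 | 0 | 0 | 1 | 1
0 | 0 | 1 | 0 | 0
0 | 0 | 1 | 1 | 1
0 | 1 | 0 | 0 | 0
0 | 1 | 0 | 1 | 1
0 | 1 | 1 | 0 | 0
0 | 1 | 1 | 1 | 1
1 | 0 | 0 | 0 | 0
1 | 0 | 0 | 1 | 1
1 | 0 | 1 | 0 | 1
1 | 0 | 1 | 1 | 0
1 | 1 | 0 | 0 | 1
1 | 1 | 0 | 1 | 0
1 | 1 | 1 | 0 | 0
1 | 1 | 1 | 1 | 1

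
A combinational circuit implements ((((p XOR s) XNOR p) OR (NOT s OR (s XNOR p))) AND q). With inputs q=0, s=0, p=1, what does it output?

Substituting: ((((1 XOR 0) XNOR 1) OR (NOT 0 OR (0 XNOR 1))) AND 0)
= 0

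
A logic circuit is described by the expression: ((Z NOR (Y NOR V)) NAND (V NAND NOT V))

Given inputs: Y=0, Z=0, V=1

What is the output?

Substituting: ((0 NOR (0 NOR 1)) NAND (1 NAND NOT 1))
= 0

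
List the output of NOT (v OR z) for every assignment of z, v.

z | v | Output
--------------
0 | 0 | 1
0 | 1 | 0
1 | 0 | 0
1 | 1 | 0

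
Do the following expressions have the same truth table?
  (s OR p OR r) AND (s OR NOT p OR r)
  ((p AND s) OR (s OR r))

Yes, they are equivalent — the two output columns agree on all 8 assignments:
s | p | r | Expression 1 | Expression 2
---------------------------------------
0 | 0 | 0 | 0 | 0
0 | 0 | 1 | 1 | 1
0 | 1 | 0 | 0 | 0
0 | 1 | 1 | 1 | 1
1 | 0 | 0 | 1 | 1
1 | 0 | 1 | 1 | 1
1 | 1 | 0 | 1 | 1
1 | 1 | 1 | 1 | 1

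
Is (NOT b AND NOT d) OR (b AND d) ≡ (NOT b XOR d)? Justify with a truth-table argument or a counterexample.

Yes, they are equivalent — the two output columns agree on all 4 assignments:
b | d | Expression 1 | Expression 2
-----------------------------------
0 | 0 | 1 | 1
0 | 1 | 0 | 0
1 | 0 | 0 | 0
1 | 1 | 1 | 1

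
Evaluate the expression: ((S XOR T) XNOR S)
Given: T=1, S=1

Substituting: ((1 XOR 1) XNOR 1)
= 0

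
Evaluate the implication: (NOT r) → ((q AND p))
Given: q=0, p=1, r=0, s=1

Antecedent (NOT r) = 1; consequent ((q AND p)) = 0.
1 → 0 = 0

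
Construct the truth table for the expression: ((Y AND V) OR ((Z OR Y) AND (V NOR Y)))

Y | V | Z | Output
------------------
0 | 0 | 0 | 0
0 | 0 | 1 | 1
0 | 1 | 0 | 0
0 | 1 | 1 | 0
1 | 0 | 0 | 0
1 | 0 | 1 | 0
1 | 1 | 0 | 1
1 | 1 | 1 | 1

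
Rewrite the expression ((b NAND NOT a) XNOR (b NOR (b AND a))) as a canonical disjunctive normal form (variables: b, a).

(NOT b AND NOT a) OR (NOT b AND a) OR (b AND NOT a)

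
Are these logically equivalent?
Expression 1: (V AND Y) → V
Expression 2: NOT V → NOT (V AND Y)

Yes, Contrapositive is always equivalent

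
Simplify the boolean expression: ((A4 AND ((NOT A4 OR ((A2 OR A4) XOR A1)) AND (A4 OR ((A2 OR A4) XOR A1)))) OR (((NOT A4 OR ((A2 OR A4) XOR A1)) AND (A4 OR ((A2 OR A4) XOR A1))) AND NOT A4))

By distribution ((E AND v) OR (E AND NOT v) = E) then distribution ((E OR v) AND (E OR NOT v) = E):
= ((A2 OR A4) XOR A1)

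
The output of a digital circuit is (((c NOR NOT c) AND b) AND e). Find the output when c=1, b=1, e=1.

Substituting: (((1 NOR NOT 1) AND 1) AND 1)
= 0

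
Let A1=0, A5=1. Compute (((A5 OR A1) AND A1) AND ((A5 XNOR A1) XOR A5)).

Substituting: (((1 OR 0) AND 0) AND ((1 XNOR 0) XOR 1))
= 0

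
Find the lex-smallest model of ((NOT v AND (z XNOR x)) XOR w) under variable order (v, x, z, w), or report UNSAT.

v=0, x=0, z=0, w=0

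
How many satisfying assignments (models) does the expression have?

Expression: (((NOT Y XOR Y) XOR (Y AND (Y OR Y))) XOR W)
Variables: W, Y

Satisfying assignments: (0,0), (1,1)
Count: 2 out of 4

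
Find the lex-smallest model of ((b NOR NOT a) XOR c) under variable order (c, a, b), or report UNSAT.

c=0, a=1, b=0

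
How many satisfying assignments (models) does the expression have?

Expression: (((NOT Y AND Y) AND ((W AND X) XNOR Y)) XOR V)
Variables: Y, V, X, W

Satisfying assignments: (0,1,0,0), (0,1,0,1), (0,1,1,0), (0,1,1,1), (1,1,0,0), (1,1,0,1), (1,1,1,0), (1,1,1,1)
Count: 8 out of 16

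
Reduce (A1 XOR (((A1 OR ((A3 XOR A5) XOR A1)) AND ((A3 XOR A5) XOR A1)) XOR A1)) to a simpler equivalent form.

By XOR self-cancellation ((E XOR v) XOR v = E) then absorption (E AND (E OR v) = E):
= ((A3 XOR A5) XOR A1)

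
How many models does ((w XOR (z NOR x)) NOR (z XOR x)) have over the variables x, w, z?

Satisfying assignments: (0,1,0), (1,0,1)
Count: 2 out of 8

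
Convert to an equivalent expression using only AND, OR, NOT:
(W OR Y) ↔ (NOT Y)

((W OR Y) AND (NOT Y)) OR (NOT (W OR Y) AND Y)
(Biconditional = both true or both false)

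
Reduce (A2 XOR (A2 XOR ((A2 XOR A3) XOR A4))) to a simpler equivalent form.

By XOR self-cancellation ((E XOR v) XOR v = E):
= ((A2 XOR A3) XOR A4)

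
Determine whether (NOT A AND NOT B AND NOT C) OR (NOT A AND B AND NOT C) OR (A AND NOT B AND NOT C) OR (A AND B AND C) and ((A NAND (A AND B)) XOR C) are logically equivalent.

Yes, they are equivalent — the two output columns agree on all 8 assignments:
A | B | C | Expression 1 | Expression 2
---------------------------------------
0 | 0 | 0 | 1 | 1
0 | 0 | 1 | 0 | 0
0 | 1 | 0 | 1 | 1
0 | 1 | 1 | 0 | 0
1 | 0 | 0 | 1 | 1
1 | 0 | 1 | 0 | 0
1 | 1 | 0 | 0 | 0
1 | 1 | 1 | 1 | 1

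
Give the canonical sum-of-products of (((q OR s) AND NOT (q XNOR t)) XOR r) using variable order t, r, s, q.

Σm(1, 3, 4, 6, 10, 12, 13, 15) = (NOT t AND NOT r AND NOT s AND q) OR (NOT t AND NOT r AND s AND q) OR (NOT t AND r AND NOT s AND NOT q) OR (NOT t AND r AND s AND NOT q) OR (t AND NOT r AND s AND NOT q) OR (t AND r AND NOT s AND NOT q) OR (t AND r AND NOT s AND q) OR (t AND r AND s AND q)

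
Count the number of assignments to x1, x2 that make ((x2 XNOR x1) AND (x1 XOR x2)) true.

No assignment satisfies the expression.
Count: 0 out of 4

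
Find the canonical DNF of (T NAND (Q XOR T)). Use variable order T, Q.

(NOT T AND NOT Q) OR (NOT T AND Q) OR (T AND Q)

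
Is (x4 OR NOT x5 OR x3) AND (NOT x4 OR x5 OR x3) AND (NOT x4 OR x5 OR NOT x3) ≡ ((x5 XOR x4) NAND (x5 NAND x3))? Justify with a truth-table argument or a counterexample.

Yes, they are equivalent — the two output columns agree on all 8 assignments:
x4 | x5 | x3 | Expression 1 | Expression 2
------------------------------------------
0 | 0 | 0 | 1 | 1
0 | 0 | 1 | 1 | 1
0 | 1 | 0 | 0 | 0
0 | 1 | 1 | 1 | 1
1 | 0 | 0 | 0 | 0
1 | 0 | 1 | 0 | 0
1 | 1 | 0 | 1 | 1
1 | 1 | 1 | 1 | 1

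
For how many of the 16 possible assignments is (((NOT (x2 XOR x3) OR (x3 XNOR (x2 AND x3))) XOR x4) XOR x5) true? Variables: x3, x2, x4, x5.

Satisfying assignments: (0,0,0,0), (0,0,1,1), (0,1,0,0), (0,1,1,1), (1,0,0,1), (1,0,1,0), (1,1,0,0), (1,1,1,1)
Count: 8 out of 16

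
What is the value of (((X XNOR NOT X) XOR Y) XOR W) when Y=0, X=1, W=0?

Substituting: (((1 XNOR NOT 1) XOR 0) XOR 0)
= 0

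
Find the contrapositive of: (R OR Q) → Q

Contrapositive: NOT Q → NOT (R OR Q)
Note: A statement and its contrapositive are logically equivalent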